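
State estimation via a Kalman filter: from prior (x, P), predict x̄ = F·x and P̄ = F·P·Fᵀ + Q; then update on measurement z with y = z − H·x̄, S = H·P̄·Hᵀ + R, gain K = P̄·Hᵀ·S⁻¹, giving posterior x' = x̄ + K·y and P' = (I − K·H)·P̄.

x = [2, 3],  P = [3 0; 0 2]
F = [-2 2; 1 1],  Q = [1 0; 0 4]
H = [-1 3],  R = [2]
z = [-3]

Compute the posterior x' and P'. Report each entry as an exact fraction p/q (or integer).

x' = [166/29, 1]
P' = [1707/116 19/4; 19/4 7/4]

x̄ = F·x = [2, 5]
P̄ = F·P·Fᵀ + Q = [21 -2; -2 9]
y = z − H·x̄ = [-16]
S = H·P̄·Hᵀ + R = [116]
K = P̄·Hᵀ·S⁻¹ = [-27/116; 1/4]
x' = x̄ + K·y = [166/29, 1]
P' = (I − K·H)·P̄ = [1707/116 19/4; 19/4 7/4]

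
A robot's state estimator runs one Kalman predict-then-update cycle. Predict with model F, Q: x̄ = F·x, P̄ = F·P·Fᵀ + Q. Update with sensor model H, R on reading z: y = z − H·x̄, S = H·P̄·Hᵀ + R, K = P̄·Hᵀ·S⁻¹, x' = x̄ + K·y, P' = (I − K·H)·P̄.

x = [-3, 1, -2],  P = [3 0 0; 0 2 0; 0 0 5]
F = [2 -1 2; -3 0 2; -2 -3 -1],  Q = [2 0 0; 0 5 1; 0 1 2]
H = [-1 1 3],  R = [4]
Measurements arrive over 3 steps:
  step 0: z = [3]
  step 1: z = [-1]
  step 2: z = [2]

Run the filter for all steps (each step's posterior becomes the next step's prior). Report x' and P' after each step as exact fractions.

step 0: x' = [-3985/571, 699/571, -953/571], P' = [13832/571 7456/571 2016/571; 7456/571 23763/571 -5333/571; 2016/571 -5333/571 2631/571]
step 1: x' = [-23549033/1475832, 4675033/737916, -3813263/491944], P' = [720570869/4427496 -75458521/2213748 32254289/491944; -75458521/2213748 15934319/1106874 -3924465/245972; 32254289/491944 -3924465/245972 13544845/491944]
step 2: x' = [-61128357675/4540403674, 5232157970/2270201837, -62368128575/13621211022], P' = [223377192415/2270201837 -92406287463/4540403674 178050734591/4540403674; -92406287463/4540403674 26080491082/2270201837 -140830086935/13621211022; 178050734591/4540403674 -140830086935/13621211022 342197159320/20431816533]

step 0: x̄ = F·x = [-11, 5, 5]
step 0: P̄ = F·P·Fᵀ + Q = [36 2 -16; 2 52 9; -16 9 37]
step 0: y = z − H·x̄ = [-28]
step 0: S = H·P̄·Hᵀ + R = [571]
step 0: K = P̄·Hᵀ·S⁻¹ = [-82/571; 77/571; 136/571]
step 0: x' = x̄ + K·y = [-3985/571, 699/571, -953/571]
step 0: P' = (I − K·H)·P̄ = [13832/571 7456/571 2016/571; 7456/571 23763/571 -5333/571; 2016/571 -5333/571 2631/571]
step 1: x̄ = F·x = [-10575/571, 10049/571, 6826/571]
step 1: P̄ = F·P·Fᵀ + Q = [98393/571 -43466/571 -4556/571; -43466/571 113675/571 175387/571; -4556/571 175387/571 338506/571]
step 1: y = z − H·x̄ = [-41673/571]
step 1: S = H·P̄·Hᵀ + R = [4427496/571]
step 1: K = P̄·Hᵀ·S⁻¹ = [-155527/4427496; 341651/2213748; 132829/491944]
step 1: x' = x̄ + K·y = [-23549033/1475832, 4675033/737916, -3813263/491944]
step 1: P' = (I − K·H)·P̄ = [720570869/4427496 -75458521/2213748 32254289/491944; -75458521/2213748 15934319/1106874 -3924465/245972; 32254289/491944 -3924465/245972 13544845/491944]
step 2: x̄ = F·x = [-13221285/245972, 15922507/491944, 30487657/1475832]
step 2: P̄ = F·P·Fᵀ + Q = [184750795/122986 -262658799/245972 -206652247/245972; -262658799/245972 390158501/491944 953115247/1475832; -206652247/245972 953115247/1475832 2512985237/4427496]
step 2: y = z − H·x̄ = [-35934423/245972]
step 2: S = H·P̄·Hᵀ + R = [2270201837/122986]
step 2: K = P̄·Hᵀ·S⁻¹ = [-626058565/2270201837; 934295673/4540403674; 784335661/4540403674]
step 2: x' = x̄ + K·y = [-61128357675/4540403674, 5232157970/2270201837, -62368128575/13621211022]
step 2: P' = (I − K·H)·P̄ = [223377192415/2270201837 -92406287463/4540403674 178050734591/4540403674; -92406287463/4540403674 26080491082/2270201837 -140830086935/13621211022; 178050734591/4540403674 -140830086935/13621211022 342197159320/20431816533]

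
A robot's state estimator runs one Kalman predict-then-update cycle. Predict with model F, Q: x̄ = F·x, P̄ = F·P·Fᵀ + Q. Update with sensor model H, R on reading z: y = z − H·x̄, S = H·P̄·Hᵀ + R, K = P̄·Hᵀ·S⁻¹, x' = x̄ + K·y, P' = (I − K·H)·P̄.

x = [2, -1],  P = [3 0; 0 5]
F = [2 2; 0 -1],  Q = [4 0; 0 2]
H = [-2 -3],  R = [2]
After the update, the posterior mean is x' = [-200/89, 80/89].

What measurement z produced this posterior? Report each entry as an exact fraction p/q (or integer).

x̄ = F·x = [2, 1]
P̄ = F·P·Fᵀ + Q = [36 -10; -10 7]
S = H·P̄·Hᵀ + R = [89]
K = P̄·Hᵀ·S⁻¹ = [-42/89; -1/89]
x' − x̄ = [-378/89, -9/89] = K·y
y = (KᵀK)⁻¹·Kᵀ·(x' − x̄) = [9]
z = y + H·x̄ = [9] + [-7] = [2]

z = [2]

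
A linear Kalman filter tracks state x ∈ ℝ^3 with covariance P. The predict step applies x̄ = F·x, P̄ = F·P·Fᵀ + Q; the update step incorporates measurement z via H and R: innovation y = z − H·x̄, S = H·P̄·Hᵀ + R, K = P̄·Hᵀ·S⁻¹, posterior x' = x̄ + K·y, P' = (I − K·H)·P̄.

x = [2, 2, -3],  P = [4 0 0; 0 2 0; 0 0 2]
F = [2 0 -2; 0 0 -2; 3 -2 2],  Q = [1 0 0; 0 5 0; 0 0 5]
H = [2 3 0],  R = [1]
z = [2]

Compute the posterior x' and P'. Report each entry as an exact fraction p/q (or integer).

x' = [238/157, -48/157, -772/157]
P' = [1187/157 -779/157 2216/157; -779/157 1057/314 -1476/157; 2216/157 -1476/157 8917/157]

x̄ = F·x = [10, 6, -4]
P̄ = F·P·Fᵀ + Q = [25 8 16; 8 13 -8; 16 -8 57]
y = z − H·x̄ = [-36]
S = H·P̄·Hᵀ + R = [314]
K = P̄·Hᵀ·S⁻¹ = [37/157; 55/314; 4/157]
x' = x̄ + K·y = [238/157, -48/157, -772/157]
P' = (I − K·H)·P̄ = [1187/157 -779/157 2216/157; -779/157 1057/314 -1476/157; 2216/157 -1476/157 8917/157]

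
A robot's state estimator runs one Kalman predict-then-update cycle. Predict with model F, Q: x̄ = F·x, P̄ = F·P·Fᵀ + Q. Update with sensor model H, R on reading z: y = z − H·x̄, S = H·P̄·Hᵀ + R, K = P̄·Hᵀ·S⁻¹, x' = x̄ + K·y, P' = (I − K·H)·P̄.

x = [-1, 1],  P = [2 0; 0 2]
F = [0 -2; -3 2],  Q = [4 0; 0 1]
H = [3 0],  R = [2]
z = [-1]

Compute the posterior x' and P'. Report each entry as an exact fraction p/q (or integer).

x̄ = F·x = [-2, 5]
P̄ = F·P·Fᵀ + Q = [12 -8; -8 27]
y = z − H·x̄ = [5]
S = H·P̄·Hᵀ + R = [110]
K = P̄·Hᵀ·S⁻¹ = [18/55; -12/55]
x' = x̄ + K·y = [-4/11, 43/11]
P' = (I − K·H)·P̄ = [12/55 -8/55; -8/55 1197/55]

x' = [-4/11, 43/11]
P' = [12/55 -8/55; -8/55 1197/55]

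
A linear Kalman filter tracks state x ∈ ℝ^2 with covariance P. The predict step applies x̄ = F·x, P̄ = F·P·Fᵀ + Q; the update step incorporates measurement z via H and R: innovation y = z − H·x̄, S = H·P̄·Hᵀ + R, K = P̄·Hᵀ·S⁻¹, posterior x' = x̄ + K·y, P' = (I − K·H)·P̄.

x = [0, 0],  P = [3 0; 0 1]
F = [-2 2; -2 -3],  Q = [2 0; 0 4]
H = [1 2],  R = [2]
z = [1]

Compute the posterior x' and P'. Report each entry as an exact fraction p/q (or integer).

x' = [5/24, 7/18]
P' = [47/4 -17/3; -17/3 29/9]

x̄ = F·x = [0, 0]
P̄ = F·P·Fᵀ + Q = [18 6; 6 25]
y = z − H·x̄ = [1]
S = H·P̄·Hᵀ + R = [144]
K = P̄·Hᵀ·S⁻¹ = [5/24; 7/18]
x' = x̄ + K·y = [5/24, 7/18]
P' = (I − K·H)·P̄ = [47/4 -17/3; -17/3 29/9]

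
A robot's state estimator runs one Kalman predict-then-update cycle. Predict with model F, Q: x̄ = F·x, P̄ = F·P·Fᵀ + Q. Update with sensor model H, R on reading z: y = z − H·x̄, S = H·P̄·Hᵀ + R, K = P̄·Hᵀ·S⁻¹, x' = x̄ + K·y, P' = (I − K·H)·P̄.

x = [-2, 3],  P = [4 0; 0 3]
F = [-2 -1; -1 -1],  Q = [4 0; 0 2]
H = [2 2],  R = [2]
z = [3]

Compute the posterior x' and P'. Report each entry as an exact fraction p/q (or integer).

x̄ = F·x = [1, -1]
P̄ = F·P·Fᵀ + Q = [23 11; 11 9]
y = z − H·x̄ = [3]
S = H·P̄·Hᵀ + R = [218]
K = P̄·Hᵀ·S⁻¹ = [34/109; 20/109]
x' = x̄ + K·y = [211/109, -49/109]
P' = (I − K·H)·P̄ = [195/109 -161/109; -161/109 181/109]

x' = [211/109, -49/109]
P' = [195/109 -161/109; -161/109 181/109]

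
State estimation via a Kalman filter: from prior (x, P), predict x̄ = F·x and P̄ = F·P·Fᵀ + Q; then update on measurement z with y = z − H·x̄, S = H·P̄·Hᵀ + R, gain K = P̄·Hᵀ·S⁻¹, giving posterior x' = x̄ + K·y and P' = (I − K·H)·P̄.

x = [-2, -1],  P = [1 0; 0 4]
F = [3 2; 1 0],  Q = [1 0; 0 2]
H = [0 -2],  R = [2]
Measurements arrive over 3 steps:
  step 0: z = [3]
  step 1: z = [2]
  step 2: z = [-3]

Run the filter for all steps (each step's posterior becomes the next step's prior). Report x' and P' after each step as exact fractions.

step 0: x̄ = F·x = [-8, -2]
step 0: P̄ = F·P·Fᵀ + Q = [26 3; 3 3]
step 0: y = z − H·x̄ = [-1]
step 0: S = H·P̄·Hᵀ + R = [14]
step 0: K = P̄·Hᵀ·S⁻¹ = [-3/7; -3/7]
step 0: x' = x̄ + K·y = [-53/7, -11/7]
step 0: P' = (I − K·H)·P̄ = [164/7 3/7; 3/7 3/7]
step 1: x̄ = F·x = [-181/7, -53/7]
step 1: P̄ = F·P·Fᵀ + Q = [1531/7 498/7; 498/7 178/7]
step 1: y = z − H·x̄ = [-92/7]
step 1: S = H·P̄·Hᵀ + R = [726/7]
step 1: K = P̄·Hᵀ·S⁻¹ = [-166/121; -178/363]
step 1: x' = x̄ + K·y = [-947/121, -409/363]
step 1: P' = (I − K·H)·P̄ = [2845/121 166/121; 166/121 178/363]
step 2: x̄ = F·x = [-9341/363, -947/121]
step 2: P̄ = F·P·Fᵀ + Q = [83866/363 8867/121; 8867/121 3087/121]
step 2: y = z − H·x̄ = [-2257/121]
step 2: S = H·P̄·Hᵀ + R = [12590/121]
step 2: K = P̄·Hᵀ·S⁻¹ = [-8867/6295; -3087/6295]
step 2: x' = x̄ + K·y = [10222/18885, 8314/6295]
step 2: P' = (I − K·H)·P̄ = [464416/18885 8867/6295; 8867/6295 3087/6295]

step 0: x' = [-53/7, -11/7], P' = [164/7 3/7; 3/7 3/7]
step 1: x' = [-947/121, -409/363], P' = [2845/121 166/121; 166/121 178/363]
step 2: x' = [10222/18885, 8314/6295], P' = [464416/18885 8867/6295; 8867/6295 3087/6295]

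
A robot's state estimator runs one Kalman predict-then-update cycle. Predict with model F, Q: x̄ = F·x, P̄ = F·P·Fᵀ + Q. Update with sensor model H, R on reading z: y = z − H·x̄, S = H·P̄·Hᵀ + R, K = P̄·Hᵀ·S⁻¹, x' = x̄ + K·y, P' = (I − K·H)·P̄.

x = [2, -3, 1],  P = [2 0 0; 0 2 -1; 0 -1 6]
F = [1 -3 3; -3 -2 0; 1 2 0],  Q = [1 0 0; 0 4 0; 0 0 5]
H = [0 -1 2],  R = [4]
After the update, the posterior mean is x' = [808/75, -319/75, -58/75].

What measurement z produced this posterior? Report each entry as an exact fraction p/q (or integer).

x̄ = F·x = [14, 0, -4]
P̄ = F·P·Fᵀ + Q = [93 12 -16; 12 30 -14; -16 -14 15]
S = H·P̄·Hᵀ + R = [150]
K = P̄·Hᵀ·S⁻¹ = [-22/75; -29/75; 22/75]
x' − x̄ = [-242/75, -319/75, 242/75] = K·y
y = (KᵀK)⁻¹·Kᵀ·(x' − x̄) = [11]
z = y + H·x̄ = [11] + [-8] = [3]

z = [3]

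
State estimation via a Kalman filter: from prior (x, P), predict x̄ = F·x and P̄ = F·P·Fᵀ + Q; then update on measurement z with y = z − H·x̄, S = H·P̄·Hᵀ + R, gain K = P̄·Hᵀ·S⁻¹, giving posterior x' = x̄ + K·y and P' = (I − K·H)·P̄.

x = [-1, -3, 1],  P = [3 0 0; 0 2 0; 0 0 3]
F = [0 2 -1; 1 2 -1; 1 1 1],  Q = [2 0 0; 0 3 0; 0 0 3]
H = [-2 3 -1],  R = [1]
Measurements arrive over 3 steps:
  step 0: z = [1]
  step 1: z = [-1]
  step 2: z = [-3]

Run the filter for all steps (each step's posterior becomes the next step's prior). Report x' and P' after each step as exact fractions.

step 0: x̄ = F·x = [-7, -8, -3]
step 0: P̄ = F·P·Fᵀ + Q = [13 11 1; 11 17 4; 1 4 11]
step 0: y = z − H·x̄ = [8]
step 0: S = H·P̄·Hᵀ + R = [65]
step 0: K = P̄·Hᵀ·S⁻¹ = [6/65; 5/13; -1/65]
step 0: x' = x̄ + K·y = [-407/65, -64/13, -203/65]
step 0: P' = (I − K·H)·P̄ = [809/65 113/13 71/65; 113/13 96/13 57/13; 71/65 57/13 714/65]
step 1: x̄ = F·x = [-437/65, -844/65, -186/13]
step 1: P̄ = F·P·Fᵀ + Q = [1624/65 2553/65 318/13; 2553/65 4616/65 607/13; 318/13 607/13 808/13]
step 1: y = z − H·x̄ = [51/5]
step 1: S = H·P̄·Hᵀ + R = [743/5]
step 1: K = P̄·Hᵀ·S⁻¹ = [217/743; 439/743; 145/743]
step 1: x' = x̄ + K·y = [-36164/9659, -67207/9659, -118971/9659]
step 1: P' = (I − K·H)·P̄ = [118895/9659 131692/9659 154465/9659; 131692/9659 184863/9659 285498/9659; 154465/9659 285498/9659 545679/9659]
step 2: x̄ = F·x = [-15443/9659, -51607/9659, -222342/9659]
step 2: P̄ = F·P·Fᵀ + Q = [162457/9659 252058/9659 218464/9659; 252058/9659 508849/9659 623516/9659; 218464/9659 623516/9659 2021724/9659]
step 2: y = z − H·x̄ = [-127384/9659]
step 2: S = H·P̄·Hᵀ + R = [1368916/9659]
step 2: K = P̄·Hᵀ·S⁻¹ = [53199/342229; 398915/1368916; -147026/342229]
step 2: x' = x̄ + K·y = [-1248757/342229, -3143727/342229, -5938826/342229]
step 2: P' = (I − K·H)·P̄ = [4584011/342229 6733583/342229 10979528/342229; 6733583/342229 55641201/1368916 28164006/342229; 10979528/342229 28164006/342229 62679988/342229]

step 0: x' = [-407/65, -64/13, -203/65], P' = [809/65 113/13 71/65; 113/13 96/13 57/13; 71/65 57/13 714/65]
step 1: x' = [-36164/9659, -67207/9659, -118971/9659], P' = [118895/9659 131692/9659 154465/9659; 131692/9659 184863/9659 285498/9659; 154465/9659 285498/9659 545679/9659]
step 2: x' = [-1248757/342229, -3143727/342229, -5938826/342229], P' = [4584011/342229 6733583/342229 10979528/342229; 6733583/342229 55641201/1368916 28164006/342229; 10979528/342229 28164006/342229 62679988/342229]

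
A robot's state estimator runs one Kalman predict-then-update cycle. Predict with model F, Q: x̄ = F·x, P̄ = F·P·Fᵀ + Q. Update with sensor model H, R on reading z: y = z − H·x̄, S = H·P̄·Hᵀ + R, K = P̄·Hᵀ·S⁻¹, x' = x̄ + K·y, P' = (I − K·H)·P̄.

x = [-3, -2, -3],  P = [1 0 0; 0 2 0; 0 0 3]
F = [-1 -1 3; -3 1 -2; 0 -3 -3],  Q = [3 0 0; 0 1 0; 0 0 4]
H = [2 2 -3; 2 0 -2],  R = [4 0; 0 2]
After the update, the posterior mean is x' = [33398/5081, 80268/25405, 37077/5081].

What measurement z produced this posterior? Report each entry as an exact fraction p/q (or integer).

x̄ = F·x = [-4, 13, 15]
P̄ = F·P·Fᵀ + Q = [33 -17 -21; -17 24 12; -21 12 49]
S = H·P̄·Hᵀ + R = [645 520; 520 498]
K = P̄·Hᵀ·S⁻¹ = [-885/5081 2026/5081; 9602/25405 -2597/5081; -937/5081 -450/5081]
x' − x̄ = [53722/5081, -249997/25405, -39138/5081] = K·y
y = (KᵀK)⁻¹·Kᵀ·(x' − x̄) = [24, 37]
z = y + H·x̄ = [24, 37] + [-27, -38] = [-3, -1]

z = [-3, -1]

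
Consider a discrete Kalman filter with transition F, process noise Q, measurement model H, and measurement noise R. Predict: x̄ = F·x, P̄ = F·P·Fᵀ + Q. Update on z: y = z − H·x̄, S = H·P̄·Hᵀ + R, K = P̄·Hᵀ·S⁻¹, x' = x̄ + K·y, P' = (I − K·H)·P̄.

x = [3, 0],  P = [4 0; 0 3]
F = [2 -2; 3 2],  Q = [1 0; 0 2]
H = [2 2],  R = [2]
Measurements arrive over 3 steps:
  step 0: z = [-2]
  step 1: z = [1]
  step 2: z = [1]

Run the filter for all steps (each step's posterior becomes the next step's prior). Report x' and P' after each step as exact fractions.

step 0: x' = [-70/207, -121/207], P' = [2641/207 -2600/207; -2600/207 2662/207]
step 1: x' = [296331/133499, -230035/133499], P' = [478729/133499 -426112/133499; -426112/133499 440141/133499]
step 2: x' = [1493423/24870943, 650366/1308997], P' = [81651937/24870943 -3814212/1308997; -3814212/1308997 3981939/1308997]

step 0: x̄ = F·x = [6, 9]
step 0: P̄ = F·P·Fᵀ + Q = [29 12; 12 50]
step 0: y = z − H·x̄ = [-32]
step 0: S = H·P̄·Hᵀ + R = [414]
step 0: K = P̄·Hᵀ·S⁻¹ = [41/207; 62/207]
step 0: x' = x̄ + K·y = [-70/207, -121/207]
step 0: P' = (I − K·H)·P̄ = [2641/207 -2600/207; -2600/207 2662/207]
step 1: x̄ = F·x = [34/69, -452/207]
step 1: P̄ = F·P·Fᵀ + Q = [4691/23 3466/69; 3466/69 3631/207]
step 1: y = z − H·x̄ = [907/207]
step 1: S = H·P̄·Hᵀ + R = [266998/207]
step 1: K = P̄·Hᵀ·S⁻¹ = [52617/133499; 14029/133499]
step 1: x' = x̄ + K·y = [296331/133499, -230035/133499]
step 1: P' = (I − K·H)·P̄ = [478729/133499 -426112/133499; -426112/133499 440141/133499]
step 2: x̄ = F·x = [1052732/133499, 428923/133499]
step 2: P̄ = F·P·Fᵀ + Q = [7217875/133499 1964034/133499; 1964034/133499 1222779/133499]
step 2: y = z − H·x̄ = [-2829811/133499]
step 2: S = H·P̄·Hᵀ + R = [49741886/133499]
step 2: K = P̄·Hᵀ·S⁻¹ = [9181909/24870943; 167727/1308997]
step 2: x' = x̄ + K·y = [1493423/24870943, 650366/1308997]
step 2: P' = (I − K·H)·P̄ = [81651937/24870943 -3814212/1308997; -3814212/1308997 3981939/1308997]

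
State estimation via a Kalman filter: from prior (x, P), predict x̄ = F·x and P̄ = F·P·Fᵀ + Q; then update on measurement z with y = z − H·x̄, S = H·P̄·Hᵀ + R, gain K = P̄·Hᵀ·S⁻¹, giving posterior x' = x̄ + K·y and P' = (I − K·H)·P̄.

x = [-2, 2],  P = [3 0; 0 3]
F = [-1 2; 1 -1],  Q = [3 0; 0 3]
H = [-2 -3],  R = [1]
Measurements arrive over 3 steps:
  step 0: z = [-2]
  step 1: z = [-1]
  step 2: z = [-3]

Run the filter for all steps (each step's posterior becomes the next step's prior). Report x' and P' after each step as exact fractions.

step 0: x' = [147/23, -83/23], P' = [747/46 -495/46; -495/46 333/46]
step 1: x' = [-2573/193, 8912/965], P' = [34827/386 -11619/193; -11619/193 38868/965]
step 2: x' = [2200183/96691, -1374663/96691], P' = [40002327/96691 -26709309/96691; -26709309/96691 17844129/96691]

step 0: x̄ = F·x = [6, -4]
step 0: P̄ = F·P·Fᵀ + Q = [18 -9; -9 9]
step 0: y = z − H·x̄ = [-2]
step 0: S = H·P̄·Hᵀ + R = [46]
step 0: K = P̄·Hᵀ·S⁻¹ = [-9/46; -9/46]
step 0: x' = x̄ + K·y = [147/23, -83/23]
step 0: P' = (I − K·H)·P̄ = [747/46 -495/46; -495/46 333/46]
step 1: x̄ = F·x = [-313/23, 10]
step 1: P̄ = F·P·Fᵀ + Q = [4197/46 -63; -63 48]
step 1: y = z − H·x̄ = [41/23]
step 1: S = H·P̄·Hᵀ + R = [965/23]
step 1: K = P̄·Hᵀ·S⁻¹ = [30/193; -414/965]
step 1: x' = x̄ + K·y = [-2573/193, 8912/965]
step 1: P' = (I − K·H)·P̄ = [34827/386 -11619/193; -11619/193 38868/965]
step 2: x̄ = F·x = [30689/965, -21777/965]
step 2: P̄ = F·P·Fᵀ + Q = [955629/1930 -678177/1930; -678177/1930 490041/1930]
step 2: y = z − H·x̄ = [-6848/965]
step 2: S = H·P̄·Hᵀ + R = [96691/1930]
step 2: K = P̄·Hᵀ·S⁻¹ = [123273/96691; -113769/96691]
step 2: x' = x̄ + K·y = [2200183/96691, -1374663/96691]
step 2: P' = (I − K·H)·P̄ = [40002327/96691 -26709309/96691; -26709309/96691 17844129/96691]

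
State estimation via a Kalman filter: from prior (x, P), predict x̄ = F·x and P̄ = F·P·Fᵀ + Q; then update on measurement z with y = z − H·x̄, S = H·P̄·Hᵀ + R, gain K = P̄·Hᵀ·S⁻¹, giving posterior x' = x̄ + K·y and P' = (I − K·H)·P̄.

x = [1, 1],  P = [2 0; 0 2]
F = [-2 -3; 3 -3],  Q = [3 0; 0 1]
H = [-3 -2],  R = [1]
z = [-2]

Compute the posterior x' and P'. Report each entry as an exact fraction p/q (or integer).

x' = [-727/482, 782/241]
P' = [4177/482 -3108/241; -3108/241 4685/241]

x̄ = F·x = [-5, 0]
P̄ = F·P·Fᵀ + Q = [29 6; 6 37]
y = z − H·x̄ = [-17]
S = H·P̄·Hᵀ + R = [482]
K = P̄·Hᵀ·S⁻¹ = [-99/482; -46/241]
x' = x̄ + K·y = [-727/482, 782/241]
P' = (I − K·H)·P̄ = [4177/482 -3108/241; -3108/241 4685/241]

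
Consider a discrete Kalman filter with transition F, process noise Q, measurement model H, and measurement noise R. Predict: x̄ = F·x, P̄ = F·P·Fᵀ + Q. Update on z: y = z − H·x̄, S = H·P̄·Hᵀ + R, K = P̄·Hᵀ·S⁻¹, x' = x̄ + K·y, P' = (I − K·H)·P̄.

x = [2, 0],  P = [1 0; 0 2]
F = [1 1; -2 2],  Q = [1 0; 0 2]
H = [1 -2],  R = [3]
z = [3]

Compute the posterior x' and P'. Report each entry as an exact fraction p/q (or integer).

x̄ = F·x = [2, -4]
P̄ = F·P·Fᵀ + Q = [4 2; 2 14]
y = z − H·x̄ = [-7]
S = H·P̄·Hᵀ + R = [55]
K = P̄·Hᵀ·S⁻¹ = [0; -26/55]
x' = x̄ + K·y = [2, -38/55]
P' = (I − K·H)·P̄ = [4 2; 2 94/55]

x' = [2, -38/55]
P' = [4 2; 2 94/55]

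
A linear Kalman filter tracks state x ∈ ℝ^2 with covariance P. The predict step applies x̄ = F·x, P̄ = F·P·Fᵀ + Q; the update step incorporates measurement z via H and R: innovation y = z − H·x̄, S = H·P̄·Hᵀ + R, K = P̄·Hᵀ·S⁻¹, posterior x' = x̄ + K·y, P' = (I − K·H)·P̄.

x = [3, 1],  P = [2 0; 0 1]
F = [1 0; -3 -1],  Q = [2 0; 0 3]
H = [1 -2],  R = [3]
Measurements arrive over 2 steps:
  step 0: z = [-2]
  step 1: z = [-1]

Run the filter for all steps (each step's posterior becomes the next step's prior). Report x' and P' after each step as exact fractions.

step 0: x̄ = F·x = [3, -10]
step 0: P̄ = F·P·Fᵀ + Q = [4 -6; -6 22]
step 0: y = z − H·x̄ = [-25]
step 0: S = H·P̄·Hᵀ + R = [119]
step 0: K = P̄·Hᵀ·S⁻¹ = [16/119; -50/119]
step 0: x' = x̄ + K·y = [-43/119, 60/119]
step 0: P' = (I − K·H)·P̄ = [220/119 86/119; 86/119 118/119]
step 1: x̄ = F·x = [-43/119, 69/119]
step 1: P̄ = F·P·Fᵀ + Q = [458/119 -746/119; -746/119 2971/119]
step 1: y = z − H·x̄ = [62/119]
step 1: S = H·P̄·Hᵀ + R = [15683/119]
step 1: K = P̄·Hᵀ·S⁻¹ = [1950/15683; -6688/15683]
step 1: x' = x̄ + K·y = [-4651/15683, 5609/15683]
step 1: P' = (I − K·H)·P̄ = [28406/15683 11278/15683; 11278/15683 15671/15683]

step 0: x' = [-43/119, 60/119], P' = [220/119 86/119; 86/119 118/119]
step 1: x' = [-4651/15683, 5609/15683], P' = [28406/15683 11278/15683; 11278/15683 15671/15683]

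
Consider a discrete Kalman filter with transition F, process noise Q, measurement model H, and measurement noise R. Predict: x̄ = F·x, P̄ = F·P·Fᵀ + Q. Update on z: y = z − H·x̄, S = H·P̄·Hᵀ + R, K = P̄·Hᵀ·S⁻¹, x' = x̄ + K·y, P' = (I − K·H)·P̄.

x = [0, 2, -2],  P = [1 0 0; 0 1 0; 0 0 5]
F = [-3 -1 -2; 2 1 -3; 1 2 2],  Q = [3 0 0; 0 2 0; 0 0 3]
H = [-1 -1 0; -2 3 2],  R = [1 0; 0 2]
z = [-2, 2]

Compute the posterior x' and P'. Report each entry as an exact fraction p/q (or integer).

x' = [58398/42911, 29834/42911, 58846/42911]
P' = [44235/42911 -25462/42911 75608/42911; -25462/42911 49274/42911 -92542/42911; 75608/42911 -92542/42911 218678/42911]

x̄ = F·x = [2, 8, 0]
P̄ = F·P·Fᵀ + Q = [33 23 -25; 23 52 -26; -25 -26 28]
y = z − H·x̄ = [8, -18]
S = H·P̄·Hᵀ + R = [132 -11; -11 326]
K = P̄·Hᵀ·S⁻¹ = [-18773/42911 -620/3901; -23812/42911 621/3901; 16934/42911 387/3901]
x' = x̄ + K·y = [58398/42911, 29834/42911, 58846/42911]
P' = (I − K·H)·P̄ = [44235/42911 -25462/42911 75608/42911; -25462/42911 49274/42911 -92542/42911; 75608/42911 -92542/42911 218678/42911]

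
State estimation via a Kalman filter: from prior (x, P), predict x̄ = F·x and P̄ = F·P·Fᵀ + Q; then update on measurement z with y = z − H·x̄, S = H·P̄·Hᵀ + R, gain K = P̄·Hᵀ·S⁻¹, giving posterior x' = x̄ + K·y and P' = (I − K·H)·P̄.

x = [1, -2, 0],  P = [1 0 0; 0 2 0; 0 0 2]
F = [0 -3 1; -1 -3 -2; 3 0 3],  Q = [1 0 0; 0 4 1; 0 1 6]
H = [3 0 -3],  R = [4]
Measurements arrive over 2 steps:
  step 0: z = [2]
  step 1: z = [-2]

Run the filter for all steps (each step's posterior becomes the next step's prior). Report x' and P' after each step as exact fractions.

step 0: x̄ = F·x = [6, 5, 3]
step 0: P̄ = F·P·Fᵀ + Q = [21 14 6; 14 31 -14; 6 -14 33]
step 0: y = z − H·x̄ = [-7]
step 0: S = H·P̄·Hᵀ + R = [382]
step 0: K = P̄·Hᵀ·S⁻¹ = [45/382; 42/191; -81/382]
step 0: x' = x̄ + K·y = [1977/382, 661/191, 1713/382]
step 0: P' = (I − K·H)·P̄ = [5997/382 784/191 5937/382; 784/191 2393/191 728/191; 5937/382 728/191 6045/382]
step 1: x̄ = F·x = [-2253/382, -9369/382, 5535/191]
step 1: P̄ = F·P·Fᵀ + Q = [40765/382 34119/382 4365/191; 34119/382 125407/382 -67264/191; 4365/191 -67264/191 108768/191]
step 1: y = z − H·x̄ = [39205/382]
step 1: S = H·P̄·Hᵀ + R = [2169097/382]
step 1: K = P̄·Hᵀ·S⁻¹ = [96105/2169097; 505941/2169097; -626418/2169097]
step 1: x' = x̄ + K·y = [-2929788/2169097, -1274484/2169097, -1431450/2169097]
step 1: P' = (I − K·H)·P̄ = [207295990/2169097 66450159/2169097 207167850/2169097; 66450159/2169097 41999089/2169097 65775571/2169097; 207167850/2169097 65775571/2169097 208003074/2169097]

step 0: x' = [1977/382, 661/191, 1713/382], P' = [5997/382 784/191 5937/382; 784/191 2393/191 728/191; 5937/382 728/191 6045/382]
step 1: x' = [-2929788/2169097, -1274484/2169097, -1431450/2169097], P' = [207295990/2169097 66450159/2169097 207167850/2169097; 66450159/2169097 41999089/2169097 65775571/2169097; 207167850/2169097 65775571/2169097 208003074/2169097]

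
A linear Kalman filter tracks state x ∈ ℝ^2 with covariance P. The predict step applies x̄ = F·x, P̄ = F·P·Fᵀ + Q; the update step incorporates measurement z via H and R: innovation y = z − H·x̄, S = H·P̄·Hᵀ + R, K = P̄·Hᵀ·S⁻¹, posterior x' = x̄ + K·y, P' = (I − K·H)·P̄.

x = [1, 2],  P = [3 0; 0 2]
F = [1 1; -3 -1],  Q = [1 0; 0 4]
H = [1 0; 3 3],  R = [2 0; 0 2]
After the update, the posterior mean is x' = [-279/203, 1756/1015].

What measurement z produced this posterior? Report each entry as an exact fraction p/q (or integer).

z = [-3, 1]

x̄ = F·x = [3, -5]
P̄ = F·P·Fᵀ + Q = [6 -11; -11 33]
S = H·P̄·Hᵀ + R = [8 -15; -15 155]
K = P̄·Hᵀ·S⁻¹ = [141/203 -6/203; -143/203 363/1015]
x' − x̄ = [-888/203, 6831/1015] = K·y
y = (KᵀK)⁻¹·Kᵀ·(x' − x̄) = [-6, 7]
z = y + H·x̄ = [-6, 7] + [3, -6] = [-3, 1]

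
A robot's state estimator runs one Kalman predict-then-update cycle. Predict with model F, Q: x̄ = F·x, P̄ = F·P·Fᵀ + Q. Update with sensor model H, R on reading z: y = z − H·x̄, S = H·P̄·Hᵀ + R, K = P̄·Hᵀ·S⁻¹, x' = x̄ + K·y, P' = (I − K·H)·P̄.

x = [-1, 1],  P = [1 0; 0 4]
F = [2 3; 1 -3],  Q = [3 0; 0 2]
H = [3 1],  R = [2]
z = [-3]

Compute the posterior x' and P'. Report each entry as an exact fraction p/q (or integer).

x' = [17/112, -55/16]
P' = [607/224 -233/32; -233/32 681/32]

x̄ = F·x = [1, -4]
P̄ = F·P·Fᵀ + Q = [43 -34; -34 39]
y = z − H·x̄ = [-2]
S = H·P̄·Hᵀ + R = [224]
K = P̄·Hᵀ·S⁻¹ = [95/224; -9/32]
x' = x̄ + K·y = [17/112, -55/16]
P' = (I − K·H)·P̄ = [607/224 -233/32; -233/32 681/32]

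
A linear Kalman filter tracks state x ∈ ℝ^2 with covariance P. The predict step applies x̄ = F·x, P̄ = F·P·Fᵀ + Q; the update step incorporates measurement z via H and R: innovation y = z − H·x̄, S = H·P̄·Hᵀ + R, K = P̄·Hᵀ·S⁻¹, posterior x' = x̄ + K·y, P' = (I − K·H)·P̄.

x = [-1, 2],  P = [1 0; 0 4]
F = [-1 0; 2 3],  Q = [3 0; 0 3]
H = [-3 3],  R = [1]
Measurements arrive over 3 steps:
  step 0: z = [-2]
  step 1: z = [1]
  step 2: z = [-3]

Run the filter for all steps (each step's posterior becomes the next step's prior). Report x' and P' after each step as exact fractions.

step 0: x' = [329/230, 71/92], P' = [379/115 151/46; 151/46 311/92]
step 1: x' = [-151480/518671, 24296/518671], P' = [1125529/518671 1115071/518671; 1115071/518671 1162192/518671]
step 2: x' = [134903053/394473808, -64858409/98618452], P' = [850439665/394473808 210540463/98618452; 210540463/98618452 54853552/24654613]

step 0: x̄ = F·x = [1, 4]
step 0: P̄ = F·P·Fᵀ + Q = [4 -2; -2 43]
step 0: y = z − H·x̄ = [-11]
step 0: S = H·P̄·Hᵀ + R = [460]
step 0: K = P̄·Hᵀ·S⁻¹ = [-9/230; 27/92]
step 0: x' = x̄ + K·y = [329/230, 71/92]
step 0: P' = (I − K·H)·P̄ = [379/115 151/46; 151/46 311/92]
step 1: x̄ = F·x = [-329/230, 2381/460]
step 1: P̄ = F·P·Fᵀ + Q = [724/115 -3781/230; -3781/230 39559/460]
step 1: y = z − H·x̄ = [-8657/460]
step 1: S = H·P̄·Hᵀ + R = [518671/460]
step 1: K = P̄·Hᵀ·S⁻¹ = [-31374/518671; 141363/518671]
step 1: x' = x̄ + K·y = [-151480/518671, 24296/518671]
step 1: P' = (I − K·H)·P̄ = [1125529/518671 1115071/518671; 1115071/518671 1162192/518671]
step 2: x̄ = F·x = [151480/518671, -230072/518671]
step 2: P̄ = F·P·Fᵀ + Q = [2681542/518671 -5596271/518671; -5596271/518671 29898709/518671]
step 2: y = z − H·x̄ = [-411357/518671]
step 2: S = H·P̄·Hᵀ + R = [394473808/518671]
step 2: K = P̄·Hᵀ·S⁻¹ = [-24833439/394473808; 26621235/98618452]
step 2: x' = x̄ + K·y = [134903053/394473808, -64858409/98618452]
step 2: P' = (I − K·H)·P̄ = [850439665/394473808 210540463/98618452; 210540463/98618452 54853552/24654613]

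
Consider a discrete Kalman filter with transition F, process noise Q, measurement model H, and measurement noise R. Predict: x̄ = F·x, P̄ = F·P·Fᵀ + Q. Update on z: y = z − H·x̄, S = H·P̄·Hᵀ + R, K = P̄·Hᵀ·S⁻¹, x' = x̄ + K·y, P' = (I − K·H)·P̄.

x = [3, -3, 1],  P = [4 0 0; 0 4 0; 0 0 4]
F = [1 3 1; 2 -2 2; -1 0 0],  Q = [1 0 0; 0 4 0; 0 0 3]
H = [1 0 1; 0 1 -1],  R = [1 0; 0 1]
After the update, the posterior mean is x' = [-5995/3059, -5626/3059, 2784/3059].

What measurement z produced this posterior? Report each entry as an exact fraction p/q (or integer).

z = [-1, -3]

x̄ = F·x = [-5, 14, -3]
P̄ = F·P·Fᵀ + Q = [45 -8 -4; -8 52 -8; -4 -8 7]
S = H·P̄·Hᵀ + R = [45 -19; -19 76]
K = P̄·Hᵀ·S⁻¹ = [160/161 599/3059; -4/161 2396/3059; -3/161 -618/3059]
x' − x̄ = [9300/3059, -48452/3059, 11961/3059] = K·y
y = (KᵀK)⁻¹·Kᵀ·(x' − x̄) = [7, -20]
z = y + H·x̄ = [7, -20] + [-8, 17] = [-1, -3]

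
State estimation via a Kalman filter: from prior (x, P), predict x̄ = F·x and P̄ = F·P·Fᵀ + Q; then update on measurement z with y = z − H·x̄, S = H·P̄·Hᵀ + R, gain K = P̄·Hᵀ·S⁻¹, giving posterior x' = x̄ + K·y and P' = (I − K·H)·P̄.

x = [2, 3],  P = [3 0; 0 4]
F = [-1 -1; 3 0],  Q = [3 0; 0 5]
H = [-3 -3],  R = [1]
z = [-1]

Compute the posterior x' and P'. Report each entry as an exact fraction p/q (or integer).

x' = [-1091/217, 1164/217]
P' = [2161/217 -2160/217; -2160/217 2183/217]

x̄ = F·x = [-5, 6]
P̄ = F·P·Fᵀ + Q = [10 -9; -9 32]
y = z − H·x̄ = [2]
S = H·P̄·Hᵀ + R = [217]
K = P̄·Hᵀ·S⁻¹ = [-3/217; -69/217]
x' = x̄ + K·y = [-1091/217, 1164/217]
P' = (I − K·H)·P̄ = [2161/217 -2160/217; -2160/217 2183/217]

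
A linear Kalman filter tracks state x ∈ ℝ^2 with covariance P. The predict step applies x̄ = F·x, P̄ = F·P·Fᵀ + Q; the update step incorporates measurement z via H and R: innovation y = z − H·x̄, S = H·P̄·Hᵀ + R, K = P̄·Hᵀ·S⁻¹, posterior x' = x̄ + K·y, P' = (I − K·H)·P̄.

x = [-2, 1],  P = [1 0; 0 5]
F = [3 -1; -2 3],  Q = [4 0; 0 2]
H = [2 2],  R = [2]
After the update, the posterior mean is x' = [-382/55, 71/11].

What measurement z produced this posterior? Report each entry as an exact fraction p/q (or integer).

x̄ = F·x = [-7, 7]
P̄ = F·P·Fᵀ + Q = [18 -21; -21 51]
S = H·P̄·Hᵀ + R = [110]
K = P̄·Hᵀ·S⁻¹ = [-3/55; 6/11]
x' − x̄ = [3/55, -6/11] = K·y
y = (KᵀK)⁻¹·Kᵀ·(x' − x̄) = [-1]
z = y + H·x̄ = [-1] + [0] = [-1]

z = [-1]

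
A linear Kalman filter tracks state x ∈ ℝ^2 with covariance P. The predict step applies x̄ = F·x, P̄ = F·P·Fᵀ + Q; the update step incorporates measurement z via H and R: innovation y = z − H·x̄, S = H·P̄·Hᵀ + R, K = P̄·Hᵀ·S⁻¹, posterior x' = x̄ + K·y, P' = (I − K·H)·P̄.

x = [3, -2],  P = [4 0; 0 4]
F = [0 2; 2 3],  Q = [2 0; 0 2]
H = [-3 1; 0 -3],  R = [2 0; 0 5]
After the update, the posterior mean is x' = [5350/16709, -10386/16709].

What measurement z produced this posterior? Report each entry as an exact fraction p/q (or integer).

z = [-2, 2]

x̄ = F·x = [-4, 0]
P̄ = F·P·Fᵀ + Q = [18 24; 24 54]
S = H·P̄·Hᵀ + R = [74 54; 54 491]
K = P̄·Hᵀ·S⁻¹ = [-5421/16709 -1854/16709; -45/16709 -5508/16709]
x' − x̄ = [72186/16709, -10386/16709] = K·y
y = (KᵀK)⁻¹·Kᵀ·(x' − x̄) = [-14, 2]
z = y + H·x̄ = [-14, 2] + [12, 0] = [-2, 2]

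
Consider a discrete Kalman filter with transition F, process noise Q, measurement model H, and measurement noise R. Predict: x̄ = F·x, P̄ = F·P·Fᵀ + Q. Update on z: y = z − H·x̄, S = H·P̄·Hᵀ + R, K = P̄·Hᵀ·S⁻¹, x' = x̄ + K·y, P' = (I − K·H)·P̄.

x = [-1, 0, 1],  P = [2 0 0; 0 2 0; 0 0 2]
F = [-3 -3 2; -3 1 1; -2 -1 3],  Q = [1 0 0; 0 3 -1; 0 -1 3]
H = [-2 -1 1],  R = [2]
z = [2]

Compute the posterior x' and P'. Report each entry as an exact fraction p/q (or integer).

x' = [-1/2, 73/76, 69/38]
P' = [7 -5 8; -5 509/38 54/19; 8 54/19 347/19]

x̄ = F·x = [5, 4, 5]
P̄ = F·P·Fᵀ + Q = [45 16 30; 16 25 15; 30 15 31]
y = z − H·x̄ = [11]
S = H·P̄·Hᵀ + R = [152]
K = P̄·Hᵀ·S⁻¹ = [-1/2; -21/76; -11/38]
x' = x̄ + K·y = [-1/2, 73/76, 69/38]
P' = (I − K·H)·P̄ = [7 -5 8; -5 509/38 54/19; 8 54/19 347/19]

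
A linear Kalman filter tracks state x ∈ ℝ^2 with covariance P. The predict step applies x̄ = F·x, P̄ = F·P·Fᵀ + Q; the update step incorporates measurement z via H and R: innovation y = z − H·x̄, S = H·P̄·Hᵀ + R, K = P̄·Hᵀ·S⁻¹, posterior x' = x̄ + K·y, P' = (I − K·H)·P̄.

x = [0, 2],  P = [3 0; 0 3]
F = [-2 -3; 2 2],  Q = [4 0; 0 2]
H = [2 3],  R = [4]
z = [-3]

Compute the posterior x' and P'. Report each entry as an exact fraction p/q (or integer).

x' = [-144/25, 73/25]
P' = [1067/25 -714/25; -714/25 488/25]

x̄ = F·x = [-6, 4]
P̄ = F·P·Fᵀ + Q = [43 -30; -30 26]
y = z − H·x̄ = [-3]
S = H·P̄·Hᵀ + R = [50]
K = P̄·Hᵀ·S⁻¹ = [-2/25; 9/25]
x' = x̄ + K·y = [-144/25, 73/25]
P' = (I − K·H)·P̄ = [1067/25 -714/25; -714/25 488/25]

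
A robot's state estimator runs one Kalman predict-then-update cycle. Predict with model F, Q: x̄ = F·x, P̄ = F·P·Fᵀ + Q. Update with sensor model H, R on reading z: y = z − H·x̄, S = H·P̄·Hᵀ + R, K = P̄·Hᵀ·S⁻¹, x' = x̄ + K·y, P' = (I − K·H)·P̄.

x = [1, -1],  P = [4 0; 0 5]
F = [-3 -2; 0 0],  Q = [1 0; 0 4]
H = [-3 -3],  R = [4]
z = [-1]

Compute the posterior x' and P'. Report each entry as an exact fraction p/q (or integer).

x' = [131/553, 48/553]
P' = [2280/553 -2052/553; -2052/553 2068/553]

x̄ = F·x = [-1, 0]
P̄ = F·P·Fᵀ + Q = [57 0; 0 4]
y = z − H·x̄ = [-4]
S = H·P̄·Hᵀ + R = [553]
K = P̄·Hᵀ·S⁻¹ = [-171/553; -12/553]
x' = x̄ + K·y = [131/553, 48/553]
P' = (I − K·H)·P̄ = [2280/553 -2052/553; -2052/553 2068/553]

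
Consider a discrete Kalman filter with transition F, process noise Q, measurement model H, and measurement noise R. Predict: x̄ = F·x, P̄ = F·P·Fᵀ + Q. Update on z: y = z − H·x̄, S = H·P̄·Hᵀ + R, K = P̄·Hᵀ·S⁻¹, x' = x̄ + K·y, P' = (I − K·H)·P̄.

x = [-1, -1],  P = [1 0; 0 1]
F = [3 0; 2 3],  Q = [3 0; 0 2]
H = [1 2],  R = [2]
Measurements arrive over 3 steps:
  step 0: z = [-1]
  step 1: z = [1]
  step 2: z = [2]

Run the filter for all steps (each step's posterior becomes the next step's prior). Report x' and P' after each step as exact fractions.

step 0: x̄ = F·x = [-3, -5]
step 0: P̄ = F·P·Fᵀ + Q = [12 6; 6 15]
step 0: y = z − H·x̄ = [12]
step 0: S = H·P̄·Hᵀ + R = [98]
step 0: K = P̄·Hᵀ·S⁻¹ = [12/49; 18/49]
step 0: x' = x̄ + K·y = [-3/49, -29/49]
step 0: P' = (I − K·H)·P̄ = [300/49 -138/49; -138/49 87/49]
step 1: x̄ = F·x = [-9/49, -93/49]
step 1: P̄ = F·P·Fᵀ + Q = [2847/49 558/49; 558/49 425/49]
step 1: y = z − H·x̄ = [244/49]
step 1: S = H·P̄·Hᵀ + R = [6877/49]
step 1: K = P̄·Hᵀ·S⁻¹ = [3963/6877; 1408/6877]
step 1: x' = x̄ + K·y = [18471/6877, -6041/6877]
step 1: P' = (I − K·H)·P̄ = [79050/6877 -35562/6877; -35562/6877 19189/6877]
step 2: x̄ = F·x = [55413/6877, 18819/6877]
step 2: P̄ = F·P·Fᵀ + Q = [732081/6877 154242/6877; 154242/6877 75911/6877]
step 2: y = z − H·x̄ = [-79297/6877]
step 2: S = H·P̄·Hᵀ + R = [1666447/6877]
step 2: K = P̄·Hᵀ·S⁻¹ = [1040565/1666447; 306064/1666447]
step 2: x' = x̄ + K·y = [1429278/1666447, 1031105/1666447]
step 2: P' = (I − K·H)·P̄ = [19950366/1666447 -8934618/1666447; -8934618/1666447 4773373/1666447]

step 0: x' = [-3/49, -29/49], P' = [300/49 -138/49; -138/49 87/49]
step 1: x' = [18471/6877, -6041/6877], P' = [79050/6877 -35562/6877; -35562/6877 19189/6877]
step 2: x' = [1429278/1666447, 1031105/1666447], P' = [19950366/1666447 -8934618/1666447; -8934618/1666447 4773373/1666447]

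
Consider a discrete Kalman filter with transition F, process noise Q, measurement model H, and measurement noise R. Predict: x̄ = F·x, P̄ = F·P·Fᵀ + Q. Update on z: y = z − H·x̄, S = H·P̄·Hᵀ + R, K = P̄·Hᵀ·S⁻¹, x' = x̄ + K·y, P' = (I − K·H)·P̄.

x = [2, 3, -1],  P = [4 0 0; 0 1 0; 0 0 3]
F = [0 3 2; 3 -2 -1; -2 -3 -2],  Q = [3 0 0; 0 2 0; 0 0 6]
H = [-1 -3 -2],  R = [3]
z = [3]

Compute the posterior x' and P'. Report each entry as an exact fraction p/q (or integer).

x' = [821/152, 1195/304, -3083/304]
P' = [1095/76 849/152 -2409/152; 849/152 3879/304 -6519/304; -2409/152 -6519/304 12231/304]

x̄ = F·x = [7, 1, -11]
P̄ = F·P·Fᵀ + Q = [24 -12 -21; -12 45 -12; -21 -12 43]
y = z − H·x̄ = [-9]
S = H·P̄·Hᵀ + R = [304]
K = P̄·Hᵀ·S⁻¹ = [27/152; -99/304; -29/304]
x' = x̄ + K·y = [821/152, 1195/304, -3083/304]
P' = (I − K·H)·P̄ = [1095/76 849/152 -2409/152; 849/152 3879/304 -6519/304; -2409/152 -6519/304 12231/304]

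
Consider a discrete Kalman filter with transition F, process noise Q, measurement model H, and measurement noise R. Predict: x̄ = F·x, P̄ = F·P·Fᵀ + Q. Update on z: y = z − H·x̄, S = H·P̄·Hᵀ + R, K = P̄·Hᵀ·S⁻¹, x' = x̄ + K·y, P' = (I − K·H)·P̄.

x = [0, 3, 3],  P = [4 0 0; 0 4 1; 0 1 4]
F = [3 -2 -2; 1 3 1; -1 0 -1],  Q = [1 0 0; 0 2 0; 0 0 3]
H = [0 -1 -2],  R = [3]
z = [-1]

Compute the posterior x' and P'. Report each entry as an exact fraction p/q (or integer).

x̄ = F·x = [-12, 12, -3]
P̄ = F·P·Fᵀ + Q = [77 -28 -2; -28 52 -11; -2 -11 11]
y = z − H·x̄ = [5]
S = H·P̄·Hᵀ + R = [55]
K = P̄·Hᵀ·S⁻¹ = [32/55; -6/11; -1/5]
x' = x̄ + K·y = [-100/11, 102/11, -4]
P' = (I − K·H)·P̄ = [3211/55 -116/11 22/5; -116/11 392/11 -17; 22/5 -17 44/5]

x' = [-100/11, 102/11, -4]
P' = [3211/55 -116/11 22/5; -116/11 392/11 -17; 22/5 -17 44/5]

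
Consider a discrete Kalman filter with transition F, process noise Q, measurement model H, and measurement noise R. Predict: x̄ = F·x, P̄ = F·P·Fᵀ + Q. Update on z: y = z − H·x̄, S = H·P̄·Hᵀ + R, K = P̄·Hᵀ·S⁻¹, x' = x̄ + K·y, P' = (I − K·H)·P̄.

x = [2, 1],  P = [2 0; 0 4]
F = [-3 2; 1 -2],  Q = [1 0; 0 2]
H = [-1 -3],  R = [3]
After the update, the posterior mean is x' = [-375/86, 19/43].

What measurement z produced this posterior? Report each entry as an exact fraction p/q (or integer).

z = [3]

x̄ = F·x = [-4, 0]
P̄ = F·P·Fᵀ + Q = [35 -22; -22 20]
S = H·P̄·Hᵀ + R = [86]
K = P̄·Hᵀ·S⁻¹ = [31/86; -19/43]
x' − x̄ = [-31/86, 19/43] = K·y
y = (KᵀK)⁻¹·Kᵀ·(x' − x̄) = [-1]
z = y + H·x̄ = [-1] + [4] = [3]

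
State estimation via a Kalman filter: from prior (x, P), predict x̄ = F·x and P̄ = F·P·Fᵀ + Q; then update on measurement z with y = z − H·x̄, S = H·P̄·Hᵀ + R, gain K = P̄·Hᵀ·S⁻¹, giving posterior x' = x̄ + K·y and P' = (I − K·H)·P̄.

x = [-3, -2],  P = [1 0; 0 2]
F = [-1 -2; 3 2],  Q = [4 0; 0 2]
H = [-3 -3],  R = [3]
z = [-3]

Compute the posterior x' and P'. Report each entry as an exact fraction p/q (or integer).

x' = [259/31, -235/31]
P' = [391/31 -389/31; -389/31 397/31]

x̄ = F·x = [7, -13]
P̄ = F·P·Fᵀ + Q = [13 -11; -11 19]
y = z − H·x̄ = [-21]
S = H·P̄·Hᵀ + R = [93]
K = P̄·Hᵀ·S⁻¹ = [-2/31; -8/31]
x' = x̄ + K·y = [259/31, -235/31]
P' = (I − K·H)·P̄ = [391/31 -389/31; -389/31 397/31]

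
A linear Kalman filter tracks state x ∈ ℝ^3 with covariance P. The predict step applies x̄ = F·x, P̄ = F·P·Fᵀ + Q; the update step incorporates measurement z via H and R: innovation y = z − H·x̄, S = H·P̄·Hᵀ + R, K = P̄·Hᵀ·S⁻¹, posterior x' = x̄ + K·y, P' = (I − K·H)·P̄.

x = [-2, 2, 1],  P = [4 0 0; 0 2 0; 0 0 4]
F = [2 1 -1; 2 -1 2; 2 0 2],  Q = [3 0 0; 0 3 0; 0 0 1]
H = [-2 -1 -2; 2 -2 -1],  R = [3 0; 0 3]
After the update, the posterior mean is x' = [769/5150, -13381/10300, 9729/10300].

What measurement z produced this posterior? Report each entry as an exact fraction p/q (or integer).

x̄ = F·x = [-3, -4, -2]
P̄ = F·P·Fᵀ + Q = [25 6 8; 6 37 32; 8 32 33]
S = H·P̄·Hᵀ + R = [488 196; 196 332]
K = P̄·Hᵀ·S⁻¹ = [-1241/5150 599/2575; -1591/10300 -1977/10300; -1831/10300 -358/2575]
x' − x̄ = [16219/5150, 27819/10300, 30329/10300] = K·y
y = (KᵀK)⁻¹·Kᵀ·(x' − x̄) = [-15, -2]
z = y + H·x̄ = [-15, -2] + [14, 4] = [-1, 2]

z = [-1, 2]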